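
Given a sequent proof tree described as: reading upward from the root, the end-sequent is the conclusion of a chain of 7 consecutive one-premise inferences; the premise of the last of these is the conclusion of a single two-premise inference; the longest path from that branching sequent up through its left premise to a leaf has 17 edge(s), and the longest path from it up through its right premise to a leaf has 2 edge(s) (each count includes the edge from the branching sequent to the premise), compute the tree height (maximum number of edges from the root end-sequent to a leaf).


Longest path through the left premise: 17 edges (measured from the branching sequent)
Longest path through the right premise: 2 edges
Height of the subtree rooted at the branching sequent: max(17, 2) = 17
The branching sequent sits 7 edges above the root (the chain of one-premise inferences), so height = 17 + 7 = 24

24


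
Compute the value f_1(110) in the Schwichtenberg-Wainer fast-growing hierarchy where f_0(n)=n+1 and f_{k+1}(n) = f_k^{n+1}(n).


f_1(110) = f_0^111(110)
f_0 adds 1 each time, applied 111 times.
f_1(110) = 110 + 111 = 221

221


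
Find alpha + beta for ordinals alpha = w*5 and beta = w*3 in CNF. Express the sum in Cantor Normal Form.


Ordinal addition w*5 + w*3:
Both terms have the same exponent 1.
w^e*c + w^e*d = w^e*(c+d).
Result = w^1*(5+3) = w*8

w*8


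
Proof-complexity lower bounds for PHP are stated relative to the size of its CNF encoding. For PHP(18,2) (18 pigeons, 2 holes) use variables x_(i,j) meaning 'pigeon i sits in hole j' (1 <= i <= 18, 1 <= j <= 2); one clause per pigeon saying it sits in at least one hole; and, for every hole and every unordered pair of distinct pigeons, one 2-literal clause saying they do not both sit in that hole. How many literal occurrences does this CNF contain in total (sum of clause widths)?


PHP(18,2): 18 pigeons, 2 holes, 18*2 = 36 variables.
- pigeon clauses: one per pigeon -> 18 clauses of width 2 -> 36 literals
- hole clauses: 2 holes * C(18,2) = 2 * 153 -> 306 clauses of width 2 -> 612 literals
Total literal occurrences = 36 + 612 = 648

648


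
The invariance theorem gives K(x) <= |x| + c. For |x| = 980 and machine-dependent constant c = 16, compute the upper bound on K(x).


K(x) <= |x| + c = 980 + 16 = 996

996


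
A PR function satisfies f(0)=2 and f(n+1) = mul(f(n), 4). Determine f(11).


f(0) = 2
f(1) = mul(f(0), 4) = mul(2, 4) = 8
f(2) = mul(f(1), 4) = mul(8, 4) = 32
f(3) = mul(f(2), 4) = mul(32, 4) = 128
f(4) = mul(f(3), 4) = mul(128, 4) = 512
f(5) = mul(f(4), 4) = mul(512, 4) = 2048
f(6) = mul(f(5), 4) = mul(2048, 4) = 8192
f(7) = mul(f(6), 4) = mul(8192, 4) = 32768
f(8) = mul(f(7), 4) = mul(32768, 4) = 131072
f(9) = mul(f(8), 4) = mul(131072, 4) = 524288
f(10) = mul(f(9), 4) = mul(524288, 4) = 2097152
f(11) = mul(f(10), 4) = mul(2097152, 4) = 8388608


8388608


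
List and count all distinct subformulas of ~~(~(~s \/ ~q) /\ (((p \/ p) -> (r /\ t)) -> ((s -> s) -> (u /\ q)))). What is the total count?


Formula: ~~(~(~s \/ ~q) /\ (((p \/ p) -> (r /\ t)) -> ((s -> s) -> (u /\ q))))
Subformulas found:
  1. r
  2. q
  3. u
  4. s
  5. t
  6. p
  7. ~s
  8. ~q
  9. (p \/ p)
  10. (u /\ q)
  11. (r /\ t)
  12. (s -> s)
  13. (~s \/ ~q)
  14. ~(~s \/ ~q)
  15. ((s -> s) -> (u /\ q))
  16. ((p \/ p) -> (r /\ t))
  17. (((p \/ p) -> (r /\ t)) -> ((s -> s) -> (u /\ q)))
  18. (~(~s \/ ~q) /\ (((p \/ p) -> (r /\ t)) -> ((s -> s) -> (u /\ q))))
  19. ~(~(~s \/ ~q) /\ (((p \/ p) -> (r /\ t)) -> ((s -> s) -> (u /\ q))))
  20. ~~(~(~s \/ ~q) /\ (((p \/ p) -> (r /\ t)) -> ((s -> s) -> (u /\ q))))
Total distinct subformulas = 20

20


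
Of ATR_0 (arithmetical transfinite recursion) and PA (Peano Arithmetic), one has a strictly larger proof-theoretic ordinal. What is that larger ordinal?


Proof-theoretic ordinal of ATR_0 (arithmetical transfinite recursion): Gamma_0
Proof-theoretic ordinal of PA (Peano Arithmetic): epsilon_0
Comparing: epsilon_0 < Gamma_0.
The larger ordinal is Gamma_0 (from ATR_0 (arithmetical transfinite recursion)).

Gamma_0


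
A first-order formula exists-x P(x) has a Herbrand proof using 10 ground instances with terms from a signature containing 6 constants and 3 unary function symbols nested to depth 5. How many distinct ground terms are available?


Herbrand terms by depth:
Depth 0: 6 constants
Depth 1: 18 new terms (running total: 24)
Depth 2: 54 new terms (running total: 78)
Depth 3: 162 new terms (running total: 240)
Depth 4: 486 new terms (running total: 726)
Depth 5: 1458 new terms (running total: 2184)
Total distinct ground terms = 2184

2184


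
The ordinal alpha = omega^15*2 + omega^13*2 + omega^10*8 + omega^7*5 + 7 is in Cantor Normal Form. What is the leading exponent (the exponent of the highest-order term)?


CNF: omega^15*2 + omega^13*2 + omega^10*8 + omega^7*5 + 7
The leading term is omega^15*2, which has exponent 15.

15


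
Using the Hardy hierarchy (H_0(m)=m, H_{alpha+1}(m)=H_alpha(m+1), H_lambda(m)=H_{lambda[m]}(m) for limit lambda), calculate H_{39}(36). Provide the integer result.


H_39(36):
For finite ordinals k, H_k(n) = n + k (each successor step adds 1).
H_39(36) = 36 + 39 = 75

75


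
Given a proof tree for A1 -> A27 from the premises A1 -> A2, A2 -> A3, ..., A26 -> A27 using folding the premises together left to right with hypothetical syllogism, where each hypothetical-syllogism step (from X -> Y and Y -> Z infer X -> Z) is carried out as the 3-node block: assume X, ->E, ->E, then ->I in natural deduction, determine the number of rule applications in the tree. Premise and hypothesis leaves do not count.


There are 26 premises in the chain. The first HS step combines premises 1 and 2; each further premise needs one more HS step.
So 26 premises require 26 - 1 = 25 hypothetical-syllogism steps.
Each HS step uses 3 inference nodes (->E, ->E, ->I).
25 * 3 = 75 total inference nodes.

75


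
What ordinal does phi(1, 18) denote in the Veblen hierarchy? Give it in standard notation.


phi(1, 18):
phi(1, beta) = epsilon_beta (the beta-th epsilon number).
phi(1, 18) = epsilon_18

epsilon_18


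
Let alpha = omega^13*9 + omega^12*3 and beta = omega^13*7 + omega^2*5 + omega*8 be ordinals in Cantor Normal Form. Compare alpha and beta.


Compare term by term from highest exponent:
alpha = omega^13*9 + omega^12*3
beta = omega^13*7 + omega^2*5 + omega*8
Term 1: alpha has omega^13*9, beta has omega^13*7
Term 2: alpha has omega^12*3, beta has omega^2*5
Term 3: alpha has omega^0*0, beta has omega^1*8
Result: alpha > beta

alpha > beta


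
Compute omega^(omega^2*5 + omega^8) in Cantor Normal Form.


omega^(omega^2*5 + omega^8):
In ordinal addition a term is absorbed by a following term of strictly larger exponent: 2 < 8, so omega^2*5 + omega^8 = omega^8.
omega raised to a CNF ordinal is a single CNF term: Result = omega^(omega^8)

omega^(omega^8)


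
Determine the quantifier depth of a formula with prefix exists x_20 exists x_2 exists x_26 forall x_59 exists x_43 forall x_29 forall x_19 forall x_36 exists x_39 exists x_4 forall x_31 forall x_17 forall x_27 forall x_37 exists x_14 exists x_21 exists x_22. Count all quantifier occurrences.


Quantifier prefix has 17 quantifier symbols.
Quantifier depth = 17

17


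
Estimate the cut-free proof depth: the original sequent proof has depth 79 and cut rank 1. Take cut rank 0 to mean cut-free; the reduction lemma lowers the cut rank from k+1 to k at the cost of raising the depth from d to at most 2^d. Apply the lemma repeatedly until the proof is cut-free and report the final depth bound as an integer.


Each rank reduction sends depth d to at most 2^d; cut rank r needs r reductions.
2_0(79) = 79
2_1(79) = 2^79 = 604462909807314587353088
Cut-free depth bound = 604462909807314587353088

604462909807314587353088


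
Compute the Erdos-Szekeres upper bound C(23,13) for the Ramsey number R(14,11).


R(14,11) <= C(14+11-2, 14-1) = C(23, 13)
C(23, 13) = 23! / (13! * 10!)
= 1144066

1144066


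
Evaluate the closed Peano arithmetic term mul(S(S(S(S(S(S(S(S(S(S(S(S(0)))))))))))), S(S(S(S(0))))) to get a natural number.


mul(S^12(0), S^4(0)):
S^12(0) = 12
S^4(0) = 4
12 * 4 = 48

48


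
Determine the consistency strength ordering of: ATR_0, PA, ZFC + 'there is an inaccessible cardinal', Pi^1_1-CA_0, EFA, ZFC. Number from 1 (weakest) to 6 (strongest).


Ordering by consistency strength:
1. EFA
2. PA
3. ATR_0
4. Pi^1_1-CA_0
5. ZFC
6. ZFC + 'there is an inaccessible cardinal'


ATR_0=3, PA=2, ZFC + 'there is an inaccessible cardinal'=6, Pi^1_1-CA_0=4, EFA=1, ZFC=5


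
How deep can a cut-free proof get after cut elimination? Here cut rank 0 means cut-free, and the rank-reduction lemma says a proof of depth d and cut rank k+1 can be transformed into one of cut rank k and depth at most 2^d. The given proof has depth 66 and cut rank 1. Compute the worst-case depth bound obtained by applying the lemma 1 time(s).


Each rank reduction sends depth d to at most 2^d; cut rank r needs r reductions.
2_0(66) = 66
2_1(66) = 2^66 = 73786976294838206464
Cut-free depth bound = 73786976294838206464

73786976294838206464


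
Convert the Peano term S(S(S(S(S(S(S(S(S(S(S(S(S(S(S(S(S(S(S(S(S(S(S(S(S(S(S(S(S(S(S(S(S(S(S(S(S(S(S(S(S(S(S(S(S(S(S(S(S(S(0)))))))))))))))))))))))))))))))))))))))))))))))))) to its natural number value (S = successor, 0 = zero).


Counting successors applied to 0:
50 applications of S to 0 = 50

50


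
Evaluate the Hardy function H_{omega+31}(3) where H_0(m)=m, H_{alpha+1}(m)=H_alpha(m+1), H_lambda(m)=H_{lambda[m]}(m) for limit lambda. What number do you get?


H_{omega+31}(3):
Unwind the 31 successor steps: H_{omega+31}(3) = H_omega(3+31) = H_omega(34).
H_omega(m) = H_m(m) = m + m = 2m.
Result = 2 * 34 = 68

68


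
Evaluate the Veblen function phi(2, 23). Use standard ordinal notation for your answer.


phi(2, 23):
phi(2, beta) = zeta_beta (the beta-th zeta number, fixed point of epsilon).
phi(2, 23) = zeta_23

zeta_23


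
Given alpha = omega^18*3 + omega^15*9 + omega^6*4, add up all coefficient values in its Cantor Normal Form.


CNF: omega^18*3 + omega^15*9 + omega^6*4
Coefficients: 3 + 9 + 4 = 16

16


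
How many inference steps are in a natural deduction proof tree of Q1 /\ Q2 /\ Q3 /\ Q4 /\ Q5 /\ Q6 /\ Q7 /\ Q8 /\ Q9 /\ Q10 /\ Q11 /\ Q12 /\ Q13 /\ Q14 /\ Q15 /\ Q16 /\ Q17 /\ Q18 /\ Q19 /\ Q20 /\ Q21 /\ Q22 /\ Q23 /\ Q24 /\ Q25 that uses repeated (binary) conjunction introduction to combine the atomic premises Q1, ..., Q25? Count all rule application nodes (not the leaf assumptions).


The target conjunction has 25 conjuncts, i.e. 24 binary /\ connectives.
Each conjunction-intro joins two pieces, so 25 atoms require 25-1 = 24 applications.
Total inference nodes = 24

24


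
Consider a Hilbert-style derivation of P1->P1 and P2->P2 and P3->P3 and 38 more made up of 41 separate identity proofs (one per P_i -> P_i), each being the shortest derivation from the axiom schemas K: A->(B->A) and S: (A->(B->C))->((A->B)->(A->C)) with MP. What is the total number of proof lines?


The shortest proof of A->A from K and S in the Hilbert calculus has exactly 5 lines:
(1) K instance A->((A->A)->A), (2) S instance, (3) MP on 1,2, (4) K instance A->(A->A), (5) MP on 3,4.
For 41 independent identities: 41 * 5 = 205 lines total.

205


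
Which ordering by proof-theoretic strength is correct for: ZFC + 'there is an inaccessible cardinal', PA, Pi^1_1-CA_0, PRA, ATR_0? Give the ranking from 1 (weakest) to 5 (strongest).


Ordering by consistency strength:
1. PRA
2. PA
3. ATR_0
4. Pi^1_1-CA_0
5. ZFC + 'there is an inaccessible cardinal'


ZFC + 'there is an inaccessible cardinal'=5, PA=2, Pi^1_1-CA_0=4, PRA=1, ATR_0=3


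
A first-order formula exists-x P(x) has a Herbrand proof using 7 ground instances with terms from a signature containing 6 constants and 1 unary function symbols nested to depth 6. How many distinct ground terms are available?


Herbrand terms by depth:
Depth 0: 6 constants
Depth 1: 6 new terms (running total: 12)
Depth 2: 6 new terms (running total: 18)
Depth 3: 6 new terms (running total: 24)
Depth 4: 6 new terms (running total: 30)
Depth 5: 6 new terms (running total: 36)
Depth 6: 6 new terms (running total: 42)
Total distinct ground terms = 42

42


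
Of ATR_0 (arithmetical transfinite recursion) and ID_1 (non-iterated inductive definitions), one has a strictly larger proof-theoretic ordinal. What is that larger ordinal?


Proof-theoretic ordinal of ATR_0 (arithmetical transfinite recursion): Gamma_0
Proof-theoretic ordinal of ID_1 (non-iterated inductive definitions): psi_0(epsilon_{Omega+1})
Comparing: Gamma_0 < psi_0(epsilon_{Omega+1}).
The larger ordinal is psi_0(epsilon_{Omega+1}) (from ID_1 (non-iterated inductive definitions)).

psi_0(epsilon_{Omega+1})


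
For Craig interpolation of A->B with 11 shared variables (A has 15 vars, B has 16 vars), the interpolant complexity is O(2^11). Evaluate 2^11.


Shared atoms = 11
Craig interpolant size bound = 2^11
= 2048

2048


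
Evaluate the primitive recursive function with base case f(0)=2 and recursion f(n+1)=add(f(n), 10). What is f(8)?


f(0) = 2
f(1) = add(f(0), 10) = add(2, 10) = 12
f(2) = add(f(1), 10) = add(12, 10) = 22
f(3) = add(f(2), 10) = add(22, 10) = 32
f(4) = add(f(3), 10) = add(32, 10) = 42
f(5) = add(f(4), 10) = add(42, 10) = 52
f(6) = add(f(5), 10) = add(52, 10) = 62
f(7) = add(f(6), 10) = add(62, 10) = 72
f(8) = add(f(7), 10) = add(72, 10) = 82


82


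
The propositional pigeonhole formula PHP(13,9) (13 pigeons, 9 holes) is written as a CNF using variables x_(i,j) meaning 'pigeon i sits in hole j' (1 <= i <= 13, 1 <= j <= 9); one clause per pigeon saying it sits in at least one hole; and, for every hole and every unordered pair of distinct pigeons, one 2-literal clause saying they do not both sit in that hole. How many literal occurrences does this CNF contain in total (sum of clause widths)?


PHP(13,9): 13 pigeons, 9 holes, 13*9 = 117 variables.
- pigeon clauses: one per pigeon -> 13 clauses of width 9 -> 117 literals
- hole clauses: 9 holes * C(13,2) = 9 * 78 -> 702 clauses of width 2 -> 1404 literals
Total literal occurrences = 117 + 1404 = 1521

1521


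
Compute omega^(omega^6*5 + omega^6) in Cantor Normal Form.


omega^(omega^6*5 + omega^6):
Both terms of the exponent have the same exponent 6, so they merge: omega^6*5 + omega^6 = omega^6*(5+1) = omega^6*6.
omega raised to a CNF ordinal is a single CNF term: Result = omega^(omega^6*6)

omega^(omega^6*6)


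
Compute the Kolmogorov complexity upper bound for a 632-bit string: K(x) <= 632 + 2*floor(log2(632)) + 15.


floor(log2(632)) = 9
2 * 9 = 18
K(x) <= 632 + 18 + 15 = 665

665


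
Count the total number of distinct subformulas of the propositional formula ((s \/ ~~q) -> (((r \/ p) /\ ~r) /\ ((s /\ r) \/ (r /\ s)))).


Formula: ((s \/ ~~q) -> (((r \/ p) /\ ~r) /\ ((s /\ r) \/ (r /\ s))))
Subformulas found:
  1. r
  2. q
  3. s
  4. p
  5. ~r
  6. ~q
  7. ~~q
  8. (r \/ p)
  9. (s /\ r)
  10. (r /\ s)
  11. (s \/ ~~q)
  12. ((r \/ p) /\ ~r)
  13. ((s /\ r) \/ (r /\ s))
  14. (((r \/ p) /\ ~r) /\ ((s /\ r) \/ (r /\ s)))
  15. ((s \/ ~~q) -> (((r \/ p) /\ ~r) /\ ((s /\ r) \/ (r /\ s))))
Total distinct subformulas = 15

15


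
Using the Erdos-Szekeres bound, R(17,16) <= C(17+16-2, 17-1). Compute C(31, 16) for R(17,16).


R(17,16) <= C(17+16-2, 17-1) = C(31, 16)
C(31, 16) = 31! / (16! * 15!)
= 300540195

300540195


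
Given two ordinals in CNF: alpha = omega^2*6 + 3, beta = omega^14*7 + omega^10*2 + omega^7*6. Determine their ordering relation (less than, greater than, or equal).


Compare term by term from highest exponent:
alpha = omega^2*6 + 3
beta = omega^14*7 + omega^10*2 + omega^7*6
Term 1: alpha has omega^2*6, beta has omega^14*7
Term 2: alpha has omega^0*3, beta has omega^10*2
Term 3: alpha has omega^0*0, beta has omega^7*6
Result: alpha < beta

alpha < beta


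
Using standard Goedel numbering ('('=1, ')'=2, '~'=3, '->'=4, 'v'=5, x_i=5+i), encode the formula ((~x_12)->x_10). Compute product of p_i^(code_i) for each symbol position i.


Formula: ((~x_12)->x_10)
Symbol codes: [1, 1, 3, 17, 2, 4, 15, 2]
Primes: [2, 3, 5, 7, 11, 13, 17, 19]
p_1^1 = 2^1 = 2
p_2^1 = 3^1 = 3
p_3^3 = 5^3 = 125
p_4^17 = 7^17 = 232630513987207
p_5^2 = 11^2 = 121
p_6^4 = 13^4 = 28561
p_7^15 = 17^15 = 2862423051509815793
p_8^2 = 19^2 = 361
Product = 623056951377034489342815232480512700866893250

623056951377034489342815232480512700866893250


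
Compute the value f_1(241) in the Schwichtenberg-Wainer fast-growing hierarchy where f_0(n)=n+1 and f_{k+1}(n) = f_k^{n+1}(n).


f_1(241) = f_0^242(241)
f_0 adds 1 each time, applied 242 times.
f_1(241) = 241 + 242 = 483

483


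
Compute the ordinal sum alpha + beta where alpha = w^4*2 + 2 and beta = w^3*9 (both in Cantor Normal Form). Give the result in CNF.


Ordinal addition (w^4*2 + 2) + w^3*9:
alpha's leading term has exponent 4 > beta's exponent 3, so it survives.
alpha's tail term has exponent 0 < beta's exponent 3, so it is absorbed by beta.
In ordinal addition, any term followed by a strictly larger-exponent term is absorbed.
Result = w^4*2 + w^3*9

w^4*2 + w^3*9


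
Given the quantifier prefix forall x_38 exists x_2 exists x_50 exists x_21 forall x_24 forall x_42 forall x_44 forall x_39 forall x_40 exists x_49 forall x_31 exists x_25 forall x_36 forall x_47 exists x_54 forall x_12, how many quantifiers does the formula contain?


Quantifier prefix has 16 quantifier symbols.
Quantifier depth = 16

16


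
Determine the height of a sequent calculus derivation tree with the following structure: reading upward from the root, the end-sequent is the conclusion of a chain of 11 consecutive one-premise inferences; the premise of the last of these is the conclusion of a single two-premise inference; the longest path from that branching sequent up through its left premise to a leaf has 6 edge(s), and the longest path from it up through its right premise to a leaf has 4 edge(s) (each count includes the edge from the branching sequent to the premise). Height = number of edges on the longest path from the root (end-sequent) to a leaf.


Longest path through the left premise: 6 edges (measured from the branching sequent)
Longest path through the right premise: 4 edges
Height of the subtree rooted at the branching sequent: max(6, 4) = 6
The branching sequent sits 11 edges above the root (the chain of one-premise inferences), so height = 6 + 11 = 17

17


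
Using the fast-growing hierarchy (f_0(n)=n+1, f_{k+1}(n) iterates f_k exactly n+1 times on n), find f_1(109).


f_1(109) = f_0^110(109)
f_0 adds 1 each time, applied 110 times.
f_1(109) = 109 + 110 = 219

219


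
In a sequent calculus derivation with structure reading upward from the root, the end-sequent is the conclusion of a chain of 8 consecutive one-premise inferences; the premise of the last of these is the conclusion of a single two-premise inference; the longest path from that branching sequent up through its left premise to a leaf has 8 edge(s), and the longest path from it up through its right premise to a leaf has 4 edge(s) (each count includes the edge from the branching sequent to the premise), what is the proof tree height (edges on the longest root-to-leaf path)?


Longest path through the left premise: 8 edges (measured from the branching sequent)
Longest path through the right premise: 4 edges
Height of the subtree rooted at the branching sequent: max(8, 4) = 8
The branching sequent sits 8 edges above the root (the chain of one-premise inferences), so height = 8 + 8 = 16

16


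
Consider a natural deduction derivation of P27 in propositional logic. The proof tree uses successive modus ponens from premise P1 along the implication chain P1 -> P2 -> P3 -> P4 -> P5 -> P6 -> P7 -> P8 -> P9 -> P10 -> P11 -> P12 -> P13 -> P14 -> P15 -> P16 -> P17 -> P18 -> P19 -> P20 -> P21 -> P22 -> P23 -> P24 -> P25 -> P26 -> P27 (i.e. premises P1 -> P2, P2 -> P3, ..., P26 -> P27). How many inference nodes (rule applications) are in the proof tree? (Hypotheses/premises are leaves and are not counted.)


We have a chain: P1 -> P2 -> P3 -> P4 -> P5 -> P6 -> P7 -> P8 -> P9 -> P10 -> P11 -> P12 -> P13 -> P14 -> P15 -> P16 -> P17 -> P18 -> P19 -> P20 -> P21 -> P22 -> P23 -> P24 -> P25 -> P26 -> P27.
Each modus ponens application produces the next variable.
The chain has 27 propositions, so 27-1 = 26 modus ponens steps.
Total inference nodes = 26

26


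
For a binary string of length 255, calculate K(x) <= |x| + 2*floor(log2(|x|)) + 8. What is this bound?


floor(log2(255)) = 7
2 * 7 = 14
K(x) <= 255 + 14 + 8 = 277

277


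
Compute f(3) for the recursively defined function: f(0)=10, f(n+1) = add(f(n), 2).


f(0) = 10
f(1) = add(f(0), 2) = add(10, 2) = 12
f(2) = add(f(1), 2) = add(12, 2) = 14
f(3) = add(f(2), 2) = add(14, 2) = 16


16


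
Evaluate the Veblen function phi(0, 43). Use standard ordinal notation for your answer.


phi(0, 43):
phi(0, beta) = omega^beta by definition.
phi(0, 43) = omega^43

omega^43


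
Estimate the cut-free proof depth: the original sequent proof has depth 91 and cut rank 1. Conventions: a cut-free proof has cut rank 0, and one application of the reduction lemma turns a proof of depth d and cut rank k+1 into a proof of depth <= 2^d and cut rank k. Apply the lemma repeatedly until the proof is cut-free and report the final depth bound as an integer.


Each rank reduction sends depth d to at most 2^d; cut rank r needs r reductions.
2_0(91) = 91
2_1(91) = 2^91 = 2475880078570760549798248448
Cut-free depth bound = 2475880078570760549798248448

2475880078570760549798248448


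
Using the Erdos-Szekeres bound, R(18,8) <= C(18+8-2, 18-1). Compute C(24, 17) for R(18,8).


R(18,8) <= C(18+8-2, 18-1) = C(24, 17)
C(24, 17) = 24! / (17! * 7!)
= 346104

346104


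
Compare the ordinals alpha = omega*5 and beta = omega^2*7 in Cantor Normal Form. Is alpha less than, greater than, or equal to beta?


Compare term by term from highest exponent:
alpha = omega*5
beta = omega^2*7
Term 1: alpha has omega^1*5, beta has omega^2*7
Result: alpha < beta

alpha < beta


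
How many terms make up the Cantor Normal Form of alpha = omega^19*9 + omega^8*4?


CNF: omega^19*9 + omega^8*4
Count the summands separated by '+':
  term 1: omega^19*9
  term 2: omega^8*4
Total terms = 2

2


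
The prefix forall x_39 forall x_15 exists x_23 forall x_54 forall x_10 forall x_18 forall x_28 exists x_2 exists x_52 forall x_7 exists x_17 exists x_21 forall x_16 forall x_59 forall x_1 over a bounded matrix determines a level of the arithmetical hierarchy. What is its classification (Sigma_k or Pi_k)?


Leading quantifier is forall, so the class is Pi.
Number of quantifier blocks = alternations + 1 = 6 + 1 = 7.
Classification: Pi_7

Pi_7


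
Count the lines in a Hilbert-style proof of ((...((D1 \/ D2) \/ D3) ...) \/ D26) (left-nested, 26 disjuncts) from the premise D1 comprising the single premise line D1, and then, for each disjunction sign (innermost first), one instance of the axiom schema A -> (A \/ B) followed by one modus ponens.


Building the left-nested 26-ary disjunction from D1:
- 1 premise line (D1)
- 26 disjuncts means 25 disjunction signs; each needs 1 axiom instance + 1 MP = 2 lines: 2 * 25 = 50
Total = 1 + 50 = 51 lines.

51


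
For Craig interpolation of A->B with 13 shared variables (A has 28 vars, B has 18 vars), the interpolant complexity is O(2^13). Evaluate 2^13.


Shared atoms = 13
Craig interpolant size bound = 2^13
= 8192

8192


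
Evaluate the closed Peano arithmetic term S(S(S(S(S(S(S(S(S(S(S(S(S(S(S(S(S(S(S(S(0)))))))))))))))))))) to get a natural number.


Counting successors applied to 0:
20 applications of S to 0 = 20

20


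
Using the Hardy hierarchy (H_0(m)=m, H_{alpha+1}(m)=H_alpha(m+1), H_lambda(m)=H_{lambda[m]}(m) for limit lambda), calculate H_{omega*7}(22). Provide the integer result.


H_{omega*7}(22):
For the Hardy hierarchy, H_{omega*k}(n) = 2^k * n.
2^7 = 128.
128 * 22 = 2816

2816


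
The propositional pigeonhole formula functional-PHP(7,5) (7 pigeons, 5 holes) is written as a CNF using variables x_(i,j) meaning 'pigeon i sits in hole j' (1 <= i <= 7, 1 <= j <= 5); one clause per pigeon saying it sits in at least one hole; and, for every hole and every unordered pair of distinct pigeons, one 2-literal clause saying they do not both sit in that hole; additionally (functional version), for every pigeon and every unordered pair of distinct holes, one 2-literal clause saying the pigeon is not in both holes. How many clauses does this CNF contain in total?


functional-PHP(7,5): 7 pigeons, 5 holes, 7*5 = 35 variables.
- pigeon clauses: one per pigeon -> 7 clauses
- hole clauses: 5 holes * C(7,2) = 5 * 21 -> 105 clauses
- functional clauses: 7 pigeons * C(5,2) = 7 * 10 -> 70 clauses
Total clauses = 7 + 105 + 70 = 182

182


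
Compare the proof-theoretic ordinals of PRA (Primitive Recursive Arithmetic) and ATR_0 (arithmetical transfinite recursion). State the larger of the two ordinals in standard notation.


Proof-theoretic ordinal of PRA (Primitive Recursive Arithmetic): omega^omega
Proof-theoretic ordinal of ATR_0 (arithmetical transfinite recursion): Gamma_0
Comparing: omega^omega < Gamma_0.
The larger ordinal is Gamma_0 (from ATR_0 (arithmetical transfinite recursion)).

Gamma_0


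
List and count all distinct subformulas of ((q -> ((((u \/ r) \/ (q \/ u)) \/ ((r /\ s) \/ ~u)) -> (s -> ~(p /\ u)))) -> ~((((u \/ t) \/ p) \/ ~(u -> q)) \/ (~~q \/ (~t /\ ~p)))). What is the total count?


Formula: ((q -> ((((u \/ r) \/ (q \/ u)) \/ ((r /\ s) \/ ~u)) -> (s -> ~(p /\ u)))) -> ~((((u \/ t) \/ p) \/ ~(u -> q)) \/ (~~q \/ (~t /\ ~p))))
Subformulas found:
  1. r
  2. q
  3. u
  4. s
  5. t
  6. p
  7. ~t
  8. ~p
  9. ~u
  10. ~q
  11. ~~q
  12. (p /\ u)
  13. (u -> q)
  14. (q \/ u)
  15. (u \/ t)
  16. (r /\ s)
  17. (u \/ r)
  18. ~(u -> q)
  19. ~(p /\ u)
  20. (~t /\ ~p)
  21. ((u \/ t) \/ p)
  22. ((r /\ s) \/ ~u)
  23. (s -> ~(p /\ u))
  24. (~~q \/ (~t /\ ~p))
  25. ((u \/ r) \/ (q \/ u))
  26. (((u \/ t) \/ p) \/ ~(u -> q))
  27. (((u \/ r) \/ (q \/ u)) \/ ((r /\ s) \/ ~u))
  28. ((((u \/ t) \/ p) \/ ~(u -> q)) \/ (~~q \/ (~t /\ ~p)))
  29. ~((((u \/ t) \/ p) \/ ~(u -> q)) \/ (~~q \/ (~t /\ ~p)))
  30. ((((u \/ r) \/ (q \/ u)) \/ ((r /\ s) \/ ~u)) -> (s -> ~(p /\ u)))
  31. (q -> ((((u \/ r) \/ (q \/ u)) \/ ((r /\ s) \/ ~u)) -> (s -> ~(p /\ u))))
  32. ((q -> ((((u \/ r) \/ (q \/ u)) \/ ((r /\ s) \/ ~u)) -> (s -> ~(p /\ u)))) -> ~((((u \/ t) \/ p) \/ ~(u -> q)) \/ (~~q \/ (~t /\ ~p))))
Total distinct subformulas = 32

32


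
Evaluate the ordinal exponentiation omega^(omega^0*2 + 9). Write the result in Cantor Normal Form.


omega^(omega^0*2 + 9):
omega^0 = 1, so the exponent is 2 + 9 = 11 (finite ordinal addition).
Result = omega^11, already a single CNF term.

omega^11


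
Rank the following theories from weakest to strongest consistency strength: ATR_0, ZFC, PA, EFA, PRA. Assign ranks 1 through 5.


Ordering by consistency strength:
1. EFA
2. PRA
3. PA
4. ATR_0
5. ZFC


ATR_0=4, ZFC=5, PA=3, EFA=1, PRA=2


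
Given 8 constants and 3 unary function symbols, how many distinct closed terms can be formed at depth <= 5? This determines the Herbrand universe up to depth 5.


Herbrand terms by depth:
Depth 0: 8 constants
Depth 1: 24 new terms (running total: 32)
Depth 2: 72 new terms (running total: 104)
Depth 3: 216 new terms (running total: 320)
Depth 4: 648 new terms (running total: 968)
Depth 5: 1944 new terms (running total: 2912)
Total distinct ground terms = 2912

2912


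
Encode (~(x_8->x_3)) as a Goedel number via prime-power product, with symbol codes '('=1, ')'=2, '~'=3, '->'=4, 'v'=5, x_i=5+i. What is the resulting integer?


Formula: (~(x_8->x_3))
Symbol codes: [1, 3, 1, 13, 4, 8, 2, 2]
Primes: [2, 3, 5, 7, 11, 13, 17, 19]
p_1^1 = 2^1 = 2
p_2^3 = 3^3 = 27
p_3^1 = 5^1 = 5
p_4^13 = 7^13 = 96889010407
p_5^4 = 11^4 = 14641
p_6^8 = 13^8 = 815730721
p_7^2 = 17^2 = 289
p_8^2 = 19^2 = 361
Product = 32595743234795915422721946883410

32595743234795915422721946883410


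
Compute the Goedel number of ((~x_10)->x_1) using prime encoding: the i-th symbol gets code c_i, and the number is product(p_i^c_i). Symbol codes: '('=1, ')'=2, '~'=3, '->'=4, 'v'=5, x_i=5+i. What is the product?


Formula: ((~x_10)->x_1)
Symbol codes: [1, 1, 3, 15, 2, 4, 6, 2]
Primes: [2, 3, 5, 7, 11, 13, 17, 19]
p_1^1 = 2^1 = 2
p_2^1 = 3^1 = 3
p_3^3 = 5^3 = 125
p_4^15 = 7^15 = 4747561509943
p_5^2 = 11^2 = 121
p_6^4 = 13^4 = 28561
p_7^6 = 17^6 = 24137569
p_8^2 = 19^2 = 361
Product = 107223844147408185374628886685250

107223844147408185374628886685250


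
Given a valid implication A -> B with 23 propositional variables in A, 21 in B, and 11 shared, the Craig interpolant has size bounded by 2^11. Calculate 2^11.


Shared atoms = 11
Craig interpolant size bound = 2^11
= 2048

2048


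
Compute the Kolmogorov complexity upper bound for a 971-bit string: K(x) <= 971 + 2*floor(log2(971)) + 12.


floor(log2(971)) = 9
2 * 9 = 18
K(x) <= 971 + 18 + 12 = 1001

1001


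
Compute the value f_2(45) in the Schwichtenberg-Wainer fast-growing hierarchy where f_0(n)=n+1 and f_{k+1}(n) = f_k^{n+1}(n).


f_2(45) = f_1^46(45)
f_1(m) = 2m + 1.
Iterating: f_1^k(n) = 2^k*(n+1) - 1.
f_2(45) = 2^46*(45+1) - 1 = 70368744177664*46 - 1 = 3236962232172543

3236962232172543


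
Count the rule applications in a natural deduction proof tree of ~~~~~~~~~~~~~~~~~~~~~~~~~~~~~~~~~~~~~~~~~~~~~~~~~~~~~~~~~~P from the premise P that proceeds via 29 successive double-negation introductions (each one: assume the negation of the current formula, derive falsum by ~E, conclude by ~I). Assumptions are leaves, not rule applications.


Each double-negation introduction (from C infer ~~C) uses 2 inference nodes: one ~E (C and ~C give falsum) and one ~I (discharge ~C).
29 double negations = 29 * 2 = 58 inference nodes.

58


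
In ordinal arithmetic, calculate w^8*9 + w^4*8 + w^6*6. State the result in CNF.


Ordinal addition (w^8*9 + w^4*8) + w^6*6:
alpha's leading term has exponent 8 > beta's exponent 6, so it survives.
alpha's tail term has exponent 4 < beta's exponent 6, so it is absorbed by beta.
In ordinal addition, any term followed by a strictly larger-exponent term is absorbed.
Result = w^8*9 + w^6*6

w^8*9 + w^6*6


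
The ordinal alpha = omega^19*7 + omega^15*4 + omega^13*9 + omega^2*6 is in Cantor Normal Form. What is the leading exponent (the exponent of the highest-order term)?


CNF: omega^19*7 + omega^15*4 + omega^13*9 + omega^2*6
The leading term is omega^19*7, which has exponent 19.

19


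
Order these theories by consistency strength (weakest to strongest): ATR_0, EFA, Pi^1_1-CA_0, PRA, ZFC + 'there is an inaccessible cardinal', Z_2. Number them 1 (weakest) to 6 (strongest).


Ordering by consistency strength:
1. EFA
2. PRA
3. ATR_0
4. Pi^1_1-CA_0
5. Z_2
6. ZFC + 'there is an inaccessible cardinal'


ATR_0=3, EFA=1, Pi^1_1-CA_0=4, PRA=2, ZFC + 'there is an inaccessible cardinal'=6, Z_2=5


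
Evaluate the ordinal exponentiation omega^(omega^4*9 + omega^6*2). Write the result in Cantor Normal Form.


omega^(omega^4*9 + omega^6*2):
In ordinal addition a term is absorbed by a following term of strictly larger exponent: 4 < 6, so omega^4*9 + omega^6*2 = omega^6*2.
omega raised to a CNF ordinal is a single CNF term: Result = omega^(omega^6*2)

omega^(omega^6*2)


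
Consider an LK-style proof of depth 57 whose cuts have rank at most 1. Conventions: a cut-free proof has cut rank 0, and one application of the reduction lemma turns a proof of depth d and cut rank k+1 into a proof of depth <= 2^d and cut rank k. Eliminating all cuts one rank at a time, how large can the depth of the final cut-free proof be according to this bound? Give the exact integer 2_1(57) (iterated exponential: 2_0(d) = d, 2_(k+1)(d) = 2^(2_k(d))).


Each rank reduction sends depth d to at most 2^d; cut rank r needs r reductions.
2_0(57) = 57
2_1(57) = 2^57 = 144115188075855872
Cut-free depth bound = 144115188075855872

144115188075855872


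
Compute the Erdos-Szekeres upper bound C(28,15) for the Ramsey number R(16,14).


R(16,14) <= C(16+14-2, 16-1) = C(28, 15)
C(28, 15) = 28! / (15! * 13!)
= 37442160

37442160


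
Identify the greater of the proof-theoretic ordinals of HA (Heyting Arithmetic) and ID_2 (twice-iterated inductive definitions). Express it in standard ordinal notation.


Proof-theoretic ordinal of HA (Heyting Arithmetic): epsilon_0
Proof-theoretic ordinal of ID_2 (twice-iterated inductive definitions): psi_0(epsilon_{Omega_2+1})
Comparing: epsilon_0 < psi_0(epsilon_{Omega_2+1}).
The larger ordinal is psi_0(epsilon_{Omega_2+1}) (from ID_2 (twice-iterated inductive definitions)).

psi_0(epsilon_{Omega_2+1})


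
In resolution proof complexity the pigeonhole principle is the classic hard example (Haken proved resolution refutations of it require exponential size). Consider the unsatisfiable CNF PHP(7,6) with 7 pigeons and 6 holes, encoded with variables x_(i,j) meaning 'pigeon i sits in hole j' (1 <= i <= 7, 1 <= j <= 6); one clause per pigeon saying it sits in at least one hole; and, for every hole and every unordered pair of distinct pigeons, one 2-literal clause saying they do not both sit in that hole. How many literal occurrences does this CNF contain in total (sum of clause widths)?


PHP(7,6): 7 pigeons, 6 holes, 7*6 = 42 variables.
- pigeon clauses: one per pigeon -> 7 clauses of width 6 -> 42 literals
- hole clauses: 6 holes * C(7,2) = 6 * 21 -> 126 clauses of width 2 -> 252 literals
Total literal occurrences = 42 + 252 = 294

294


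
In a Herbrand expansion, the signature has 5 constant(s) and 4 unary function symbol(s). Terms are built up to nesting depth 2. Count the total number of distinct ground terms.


Herbrand terms by depth:
Depth 0: 5 constants
Depth 1: 20 new terms (running total: 25)
Depth 2: 80 new terms (running total: 105)
Total distinct ground terms = 105

105


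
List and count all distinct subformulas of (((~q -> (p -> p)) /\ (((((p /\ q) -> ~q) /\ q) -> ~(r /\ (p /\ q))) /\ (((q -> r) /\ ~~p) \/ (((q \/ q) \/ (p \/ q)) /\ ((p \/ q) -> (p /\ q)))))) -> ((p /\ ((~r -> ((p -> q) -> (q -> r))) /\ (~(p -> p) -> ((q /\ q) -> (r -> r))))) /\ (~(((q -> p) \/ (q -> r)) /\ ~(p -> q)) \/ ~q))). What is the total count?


Formula: (((~q -> (p -> p)) /\ (((((p /\ q) -> ~q) /\ q) -> ~(r /\ (p /\ q))) /\ (((q -> r) /\ ~~p) \/ (((q \/ q) \/ (p \/ q)) /\ ((p \/ q) -> (p /\ q)))))) -> ((p /\ ((~r -> ((p -> q) -> (q -> r))) /\ (~(p -> p) -> ((q /\ q) -> (r -> r))))) /\ (~(((q -> p) \/ (q -> r)) /\ ~(p -> q)) \/ ~q)))
Subformulas found:
  1. r
  2. p
  3. q
  4. ~p
  5. ~r
  6. ~q
  7. ~~p
  8. (p /\ q)
  9. (q /\ q)
  10. (q -> p)
  11. (r -> r)
  12. (p -> p)
  13. (q -> r)
  14. (p -> q)
  15. (p \/ q)
  16. (q \/ q)
  17. ~(p -> p)
  18. ~(p -> q)
  19. (r /\ (p /\ q))
  20. (~q -> (p -> p))
  21. ((p /\ q) -> ~q)
  22. ~(r /\ (p /\ q))
  23. ((q -> r) /\ ~~p)
  24. ((p \/ q) -> (p /\ q))
  25. ((q /\ q) -> (r -> r))
  26. ((q -> p) \/ (q -> r))
  27. ((p -> q) -> (q -> r))
  28. ((q \/ q) \/ (p \/ q))
  29. (((p /\ q) -> ~q) /\ q)
  30. (~r -> ((p -> q) -> (q -> r)))
  31. (((q -> p) \/ (q -> r)) /\ ~(p -> q))
  32. (~(p -> p) -> ((q /\ q) -> (r -> r)))
  33. ~(((q -> p) \/ (q -> r)) /\ ~(p -> q))
  34. ((((p /\ q) -> ~q) /\ q) -> ~(r /\ (p /\ q)))
  35. (~(((q -> p) \/ (q -> r)) /\ ~(p -> q)) \/ ~q)
  36. (((q \/ q) \/ (p \/ q)) /\ ((p \/ q) -> (p /\ q)))
  37. ((~r -> ((p -> q) -> (q -> r))) /\ (~(p -> p) -> ((q /\ q) -> (r -> r))))
  38. (((q -> r) /\ ~~p) \/ (((q \/ q) \/ (p \/ q)) /\ ((p \/ q) -> (p /\ q))))
  39. (p /\ ((~r -> ((p -> q) -> (q -> r))) /\ (~(p -> p) -> ((q /\ q) -> (r -> r)))))
  40. (((((p /\ q) -> ~q) /\ q) -> ~(r /\ (p /\ q))) /\ (((q -> r) /\ ~~p) \/ (((q \/ q) \/ (p \/ q)) /\ ((p \/ q) -> (p /\ q)))))
  41. ((p /\ ((~r -> ((p -> q) -> (q -> r))) /\ (~(p -> p) -> ((q /\ q) -> (r -> r))))) /\ (~(((q -> p) \/ (q -> r)) /\ ~(p -> q)) \/ ~q))
  42. ((~q -> (p -> p)) /\ (((((p /\ q) -> ~q) /\ q) -> ~(r /\ (p /\ q))) /\ (((q -> r) /\ ~~p) \/ (((q \/ q) \/ (p \/ q)) /\ ((p \/ q) -> (p /\ q))))))
  43. (((~q -> (p -> p)) /\ (((((p /\ q) -> ~q) /\ q) -> ~(r /\ (p /\ q))) /\ (((q -> r) /\ ~~p) \/ (((q \/ q) \/ (p \/ q)) /\ ((p \/ q) -> (p /\ q)))))) -> ((p /\ ((~r -> ((p -> q) -> (q -> r))) /\ (~(p -> p) -> ((q /\ q) -> (r -> r))))) /\ (~(((q -> p) \/ (q -> r)) /\ ~(p -> q)) \/ ~q)))
Total distinct subformulas = 43

43


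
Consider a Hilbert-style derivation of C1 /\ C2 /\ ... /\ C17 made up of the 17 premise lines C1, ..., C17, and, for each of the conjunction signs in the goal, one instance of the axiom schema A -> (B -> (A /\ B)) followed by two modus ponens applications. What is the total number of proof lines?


Conjoining 17 premises:
- 17 premise lines
- the goal has 16 conjunction signs; each costs 1 axiom instance + 2 MP = 3 lines: 3 * 16 = 48
Total = 17 + 48 = 65 lines.

65


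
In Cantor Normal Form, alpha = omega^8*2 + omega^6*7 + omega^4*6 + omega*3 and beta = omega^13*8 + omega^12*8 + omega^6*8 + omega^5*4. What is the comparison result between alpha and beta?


Compare term by term from highest exponent:
alpha = omega^8*2 + omega^6*7 + omega^4*6 + omega*3
beta = omega^13*8 + omega^12*8 + omega^6*8 + omega^5*4
Term 1: alpha has omega^8*2, beta has omega^13*8
Term 2: alpha has omega^6*7, beta has omega^12*8
Term 3: alpha has omega^4*6, beta has omega^6*8
Term 4: alpha has omega^1*3, beta has omega^5*4
Result: alpha < beta

alpha < beta


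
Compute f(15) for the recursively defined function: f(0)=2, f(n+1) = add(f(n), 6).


f(0) = 2
f(1) = add(f(0), 6) = add(2, 6) = 8
f(2) = add(f(1), 6) = add(8, 6) = 14
f(3) = add(f(2), 6) = add(14, 6) = 20
f(4) = add(f(3), 6) = add(20, 6) = 26
f(5) = add(f(4), 6) = add(26, 6) = 32
f(6) = add(f(5), 6) = add(32, 6) = 38
f(7) = add(f(6), 6) = add(38, 6) = 44
f(8) = add(f(7), 6) = add(44, 6) = 50
f(9) = add(f(8), 6) = add(50, 6) = 56
f(10) = add(f(9), 6) = add(56, 6) = 62
f(11) = add(f(10), 6) = add(62, 6) = 68
f(12) = add(f(11), 6) = add(68, 6) = 74
f(13) = add(f(12), 6) = add(74, 6) = 80
f(14) = add(f(13), 6) = add(80, 6) = 86
f(15) = add(f(14), 6) = add(86, 6) = 92


92


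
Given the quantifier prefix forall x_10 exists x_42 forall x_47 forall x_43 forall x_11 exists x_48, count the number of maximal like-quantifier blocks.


Alternations = 3.
Blocks = alternations + 1 = 4

4


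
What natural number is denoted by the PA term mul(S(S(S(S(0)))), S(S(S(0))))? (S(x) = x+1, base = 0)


mul(S^4(0), S^3(0)):
S^4(0) = 4
S^3(0) = 3
4 * 3 = 12

12


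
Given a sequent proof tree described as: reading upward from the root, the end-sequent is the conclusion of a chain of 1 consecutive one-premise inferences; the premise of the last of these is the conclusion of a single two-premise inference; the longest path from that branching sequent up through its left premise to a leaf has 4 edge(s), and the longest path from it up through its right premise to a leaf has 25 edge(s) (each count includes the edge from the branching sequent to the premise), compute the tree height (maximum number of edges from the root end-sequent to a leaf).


Longest path through the left premise: 4 edges (measured from the branching sequent)
Longest path through the right premise: 25 edges
Height of the subtree rooted at the branching sequent: max(4, 25) = 25
The branching sequent sits 1 edges above the root (the chain of one-premise inferences), so height = 25 + 1 = 26

26


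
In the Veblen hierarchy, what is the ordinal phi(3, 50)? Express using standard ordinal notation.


phi(3, 50):
phi(3, beta) = eta_beta (the beta-th eta number, fixed point of zeta).
phi(3, 50) = eta_50

eta_50


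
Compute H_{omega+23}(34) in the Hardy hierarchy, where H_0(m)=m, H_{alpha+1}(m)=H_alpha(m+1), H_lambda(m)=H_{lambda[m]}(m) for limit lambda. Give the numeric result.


H_{omega+23}(34):
Unwind the 23 successor steps: H_{omega+23}(34) = H_omega(34+23) = H_omega(57).
H_omega(m) = H_m(m) = m + m = 2m.
Result = 2 * 57 = 114

114
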